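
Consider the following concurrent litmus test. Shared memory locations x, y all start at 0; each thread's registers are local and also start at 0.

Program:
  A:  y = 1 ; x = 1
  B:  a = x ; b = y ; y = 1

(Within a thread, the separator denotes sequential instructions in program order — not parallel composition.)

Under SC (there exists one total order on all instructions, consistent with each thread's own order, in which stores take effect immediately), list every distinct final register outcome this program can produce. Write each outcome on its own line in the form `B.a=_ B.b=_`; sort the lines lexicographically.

outcome vector order: (B.a,B.b)
|SC outcomes| = 3

B.a=0 B.b=0
B.a=0 B.b=1
B.a=1 B.b=1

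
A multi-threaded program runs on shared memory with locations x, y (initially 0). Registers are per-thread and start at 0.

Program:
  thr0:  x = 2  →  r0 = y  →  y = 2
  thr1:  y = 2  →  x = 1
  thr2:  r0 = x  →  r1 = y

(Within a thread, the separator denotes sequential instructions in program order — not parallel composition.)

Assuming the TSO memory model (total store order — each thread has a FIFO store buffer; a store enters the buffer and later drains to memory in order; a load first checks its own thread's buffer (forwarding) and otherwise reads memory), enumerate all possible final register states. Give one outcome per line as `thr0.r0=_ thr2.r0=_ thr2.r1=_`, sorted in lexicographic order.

thr0.r0=0 thr2.r0=0 thr2.r1=0
thr0.r0=0 thr2.r0=0 thr2.r1=2
thr0.r0=0 thr2.r0=1 thr2.r1=2
thr0.r0=0 thr2.r0=2 thr2.r1=0
thr0.r0=0 thr2.r0=2 thr2.r1=2
thr0.r0=2 thr2.r0=0 thr2.r1=0
thr0.r0=2 thr2.r0=0 thr2.r1=2
thr0.r0=2 thr2.r0=1 thr2.r1=2
thr0.r0=2 thr2.r0=2 thr2.r1=0
thr0.r0=2 thr2.r0=2 thr2.r1=2

outcome vector order: (thr0.r0,thr2.r0,thr2.r1)
|TSO outcomes| = 10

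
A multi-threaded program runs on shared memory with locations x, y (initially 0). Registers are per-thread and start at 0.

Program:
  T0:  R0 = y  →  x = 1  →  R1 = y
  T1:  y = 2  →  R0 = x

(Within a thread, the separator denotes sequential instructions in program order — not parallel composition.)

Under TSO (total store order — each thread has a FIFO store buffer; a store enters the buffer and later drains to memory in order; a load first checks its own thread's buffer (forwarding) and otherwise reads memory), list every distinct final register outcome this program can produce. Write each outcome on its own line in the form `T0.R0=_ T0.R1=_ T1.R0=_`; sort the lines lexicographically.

T0.R0=0 T0.R1=0 T1.R0=0
T0.R0=0 T0.R1=0 T1.R0=1
T0.R0=0 T0.R1=2 T1.R0=0
T0.R0=0 T0.R1=2 T1.R0=1
T0.R0=2 T0.R1=2 T1.R0=0
T0.R0=2 T0.R1=2 T1.R0=1

outcome vector order: (T0.R0,T0.R1,T1.R0)
|TSO outcomes| = 6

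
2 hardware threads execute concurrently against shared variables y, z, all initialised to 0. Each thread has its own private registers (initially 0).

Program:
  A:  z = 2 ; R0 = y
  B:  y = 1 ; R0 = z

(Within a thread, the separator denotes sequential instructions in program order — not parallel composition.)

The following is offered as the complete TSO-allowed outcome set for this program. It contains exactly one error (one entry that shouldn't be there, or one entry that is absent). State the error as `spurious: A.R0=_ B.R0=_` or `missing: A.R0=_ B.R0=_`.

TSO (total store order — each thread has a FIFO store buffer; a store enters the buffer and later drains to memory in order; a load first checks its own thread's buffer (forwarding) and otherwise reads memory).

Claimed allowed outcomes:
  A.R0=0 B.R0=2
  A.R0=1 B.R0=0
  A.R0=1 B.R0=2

outcome vector order: (A.R0,B.R0)
under TSO → 0/0; 0/2; 1/0; 1/2
TSO∖claimed = {0/0}

missing: A.R0=0 B.R0=0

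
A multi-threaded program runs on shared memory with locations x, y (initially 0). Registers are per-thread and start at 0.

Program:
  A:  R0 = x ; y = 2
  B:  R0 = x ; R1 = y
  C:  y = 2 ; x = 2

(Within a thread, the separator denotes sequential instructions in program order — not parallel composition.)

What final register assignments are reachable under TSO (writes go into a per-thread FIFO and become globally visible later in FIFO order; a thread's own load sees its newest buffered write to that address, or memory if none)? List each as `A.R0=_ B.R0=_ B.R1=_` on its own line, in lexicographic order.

outcome vector order: (A.R0,B.R0,B.R1)
|TSO outcomes| = 6

A.R0=0 B.R0=0 B.R1=0
A.R0=0 B.R0=0 B.R1=2
A.R0=0 B.R0=2 B.R1=2
A.R0=2 B.R0=0 B.R1=0
A.R0=2 B.R0=0 B.R1=2
A.R0=2 B.R0=2 B.R1=2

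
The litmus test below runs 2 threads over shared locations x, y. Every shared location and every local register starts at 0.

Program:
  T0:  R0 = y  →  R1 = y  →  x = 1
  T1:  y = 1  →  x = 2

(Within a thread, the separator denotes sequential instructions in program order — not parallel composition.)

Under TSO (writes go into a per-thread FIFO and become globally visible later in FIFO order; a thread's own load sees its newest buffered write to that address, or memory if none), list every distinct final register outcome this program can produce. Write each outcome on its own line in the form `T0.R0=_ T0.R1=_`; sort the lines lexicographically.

outcome vector order: (T0.R0,T0.R1)
|TSO outcomes| = 3

T0.R0=0 T0.R1=0
T0.R0=0 T0.R1=1
T0.R0=1 T0.R1=1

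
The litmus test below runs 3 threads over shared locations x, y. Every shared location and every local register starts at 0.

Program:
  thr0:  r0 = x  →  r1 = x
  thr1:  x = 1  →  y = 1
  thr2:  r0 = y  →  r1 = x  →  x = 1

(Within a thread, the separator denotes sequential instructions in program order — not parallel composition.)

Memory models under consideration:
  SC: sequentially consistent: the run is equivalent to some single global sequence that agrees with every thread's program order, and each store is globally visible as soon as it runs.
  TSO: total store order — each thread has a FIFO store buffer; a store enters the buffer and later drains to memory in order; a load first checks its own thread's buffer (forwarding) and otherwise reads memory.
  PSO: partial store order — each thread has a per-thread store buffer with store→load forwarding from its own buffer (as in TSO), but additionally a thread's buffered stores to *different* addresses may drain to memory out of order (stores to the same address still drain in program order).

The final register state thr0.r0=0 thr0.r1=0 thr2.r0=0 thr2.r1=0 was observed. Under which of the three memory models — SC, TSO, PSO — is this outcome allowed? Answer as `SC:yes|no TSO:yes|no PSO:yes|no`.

SC:yes TSO:yes PSO:yes

outcome vector order: (thr0.r0,thr0.r1,thr2.r0,thr2.r1)
SC (9): (0,0,0,0) (0,0,0,1) (0,0,1,1) (0,1,0,0) (0,1,0,1) (0,1,1,1) (1,1,0,0) (1,1,0,1) (1,1,1,1)
TSO (9): (0,0,0,0) (0,0,0,1) (0,0,1,1) (0,1,0,0) (0,1,0,1) (0,1,1,1) (1,1,0,0) (1,1,0,1) (1,1,1,1)
PSO (12): (0,0,0,0) (0,0,0,1) (0,0,1,0) (0,0,1,1) (0,1,0,0) (0,1,0,1) (0,1,1,0) (0,1,1,1) (1,1,0,0) (1,1,0,1) (1,1,1,0) (1,1,1,1)
target (0,0,0,0) ∈ {SC,TSO,PSO}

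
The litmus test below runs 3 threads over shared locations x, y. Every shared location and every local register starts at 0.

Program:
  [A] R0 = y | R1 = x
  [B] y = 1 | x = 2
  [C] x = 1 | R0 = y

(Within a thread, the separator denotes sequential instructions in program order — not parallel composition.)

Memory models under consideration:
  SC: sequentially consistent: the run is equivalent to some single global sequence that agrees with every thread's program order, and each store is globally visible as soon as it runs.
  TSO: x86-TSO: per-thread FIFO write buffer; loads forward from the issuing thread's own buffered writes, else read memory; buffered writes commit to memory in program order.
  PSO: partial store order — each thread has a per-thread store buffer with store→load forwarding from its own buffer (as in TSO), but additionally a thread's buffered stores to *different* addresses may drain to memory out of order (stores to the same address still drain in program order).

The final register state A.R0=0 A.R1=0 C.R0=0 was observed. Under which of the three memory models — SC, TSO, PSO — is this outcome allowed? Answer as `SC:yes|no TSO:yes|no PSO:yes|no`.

SC:yes TSO:yes PSO:yes

outcome vector order: (A.R0,A.R1,C.R0)
SC (11): 000; 001; 010; 011; 020; 021; 101; 110; 111; 120; 121
TSO (12): 000; 001; 010; 011; 020; 021; 100; 101; 110; 111; 120; 121
PSO (12): 000; 001; 010; 011; 020; 021; 100; 101; 110; 111; 120; 121
target 000 ∈ {SC,TSO,PSO}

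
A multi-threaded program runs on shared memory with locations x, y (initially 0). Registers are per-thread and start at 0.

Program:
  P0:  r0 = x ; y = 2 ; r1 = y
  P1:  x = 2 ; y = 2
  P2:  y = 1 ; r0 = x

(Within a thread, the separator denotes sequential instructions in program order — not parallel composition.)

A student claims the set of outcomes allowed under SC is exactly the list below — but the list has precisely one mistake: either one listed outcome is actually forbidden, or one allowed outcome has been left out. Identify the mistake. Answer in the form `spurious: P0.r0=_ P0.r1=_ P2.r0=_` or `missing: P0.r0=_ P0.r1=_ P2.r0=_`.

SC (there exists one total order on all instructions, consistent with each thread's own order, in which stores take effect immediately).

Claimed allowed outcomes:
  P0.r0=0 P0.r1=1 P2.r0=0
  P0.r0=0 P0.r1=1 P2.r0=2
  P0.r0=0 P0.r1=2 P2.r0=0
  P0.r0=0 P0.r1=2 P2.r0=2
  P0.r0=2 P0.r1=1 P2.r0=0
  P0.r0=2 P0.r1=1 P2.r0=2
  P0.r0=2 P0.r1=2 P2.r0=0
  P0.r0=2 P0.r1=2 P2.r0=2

spurious: P0.r0=2 P0.r1=1 P2.r0=0

outcome vector order: (P0.r0,P0.r1,P2.r0)
under SC → 0/1/0 0/1/2 0/2/0 0/2/2 2/1/2 2/2/0 2/2/2
claimed∖SC = {2/1/0}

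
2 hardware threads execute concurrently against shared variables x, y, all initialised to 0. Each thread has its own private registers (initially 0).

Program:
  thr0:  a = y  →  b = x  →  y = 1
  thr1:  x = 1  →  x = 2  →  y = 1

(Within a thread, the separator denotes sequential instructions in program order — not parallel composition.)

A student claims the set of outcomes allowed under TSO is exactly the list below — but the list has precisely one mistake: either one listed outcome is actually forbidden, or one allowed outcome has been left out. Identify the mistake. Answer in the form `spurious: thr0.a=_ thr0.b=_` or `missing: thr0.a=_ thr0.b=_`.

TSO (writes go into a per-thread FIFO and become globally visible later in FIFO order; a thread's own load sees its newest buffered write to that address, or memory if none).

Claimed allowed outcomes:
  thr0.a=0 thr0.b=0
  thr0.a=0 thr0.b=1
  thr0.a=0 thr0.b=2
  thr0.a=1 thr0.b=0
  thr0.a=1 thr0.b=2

outcome vector order: (thr0.a,thr0.b)
under TSO → <0 0>; <0 1>; <0 2>; <1 2>
claimed∖TSO = {<1 0>}

spurious: thr0.a=1 thr0.b=0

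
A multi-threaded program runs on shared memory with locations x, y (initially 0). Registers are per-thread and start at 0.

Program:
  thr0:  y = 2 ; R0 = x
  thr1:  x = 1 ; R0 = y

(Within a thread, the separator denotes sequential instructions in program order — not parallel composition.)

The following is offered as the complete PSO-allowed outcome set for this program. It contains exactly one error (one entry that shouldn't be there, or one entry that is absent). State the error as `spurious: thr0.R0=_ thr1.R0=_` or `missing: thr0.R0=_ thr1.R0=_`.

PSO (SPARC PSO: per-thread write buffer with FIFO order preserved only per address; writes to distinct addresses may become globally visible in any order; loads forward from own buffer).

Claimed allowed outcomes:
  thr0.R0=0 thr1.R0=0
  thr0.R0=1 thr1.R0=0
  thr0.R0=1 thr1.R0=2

outcome vector order: (thr0.R0,thr1.R0)
[PSO] allowed = {0/0, 0/2, 1/0, 1/2}
PSO∖claimed = {0/2}

missing: thr0.R0=0 thr1.R0=2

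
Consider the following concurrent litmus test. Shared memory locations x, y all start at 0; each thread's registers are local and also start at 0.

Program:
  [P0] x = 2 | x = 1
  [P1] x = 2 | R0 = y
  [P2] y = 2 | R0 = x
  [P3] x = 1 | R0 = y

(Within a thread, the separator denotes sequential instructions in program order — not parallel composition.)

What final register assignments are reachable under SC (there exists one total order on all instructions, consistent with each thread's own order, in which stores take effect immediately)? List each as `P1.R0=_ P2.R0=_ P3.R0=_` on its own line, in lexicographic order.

outcome vector order: (P1.R0,P2.R0,P3.R0)
|SC outcomes| = 9

P1.R0=0 P2.R0=1 P3.R0=0
P1.R0=0 P2.R0=1 P3.R0=2
P1.R0=0 P2.R0=2 P3.R0=0
P1.R0=0 P2.R0=2 P3.R0=2
P1.R0=2 P2.R0=0 P3.R0=2
P1.R0=2 P2.R0=1 P3.R0=0
P1.R0=2 P2.R0=1 P3.R0=2
P1.R0=2 P2.R0=2 P3.R0=0
P1.R0=2 P2.R0=2 P3.R0=2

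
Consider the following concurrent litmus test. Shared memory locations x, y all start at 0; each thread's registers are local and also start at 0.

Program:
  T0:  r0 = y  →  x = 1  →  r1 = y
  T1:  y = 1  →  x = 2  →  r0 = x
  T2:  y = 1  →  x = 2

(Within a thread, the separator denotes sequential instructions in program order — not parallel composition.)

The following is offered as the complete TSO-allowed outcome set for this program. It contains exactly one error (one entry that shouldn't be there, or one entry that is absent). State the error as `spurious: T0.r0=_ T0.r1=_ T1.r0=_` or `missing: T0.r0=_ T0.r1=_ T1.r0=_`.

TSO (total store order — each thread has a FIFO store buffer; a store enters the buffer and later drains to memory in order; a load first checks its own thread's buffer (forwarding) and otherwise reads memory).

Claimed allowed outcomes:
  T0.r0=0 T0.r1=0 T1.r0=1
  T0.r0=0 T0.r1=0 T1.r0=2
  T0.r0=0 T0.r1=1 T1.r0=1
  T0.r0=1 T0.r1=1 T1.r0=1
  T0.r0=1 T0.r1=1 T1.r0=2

outcome vector order: (T0.r0,T0.r1,T1.r0)
TSO: 6 outcomes — {<0 0 1>, <0 0 2>, <0 1 1>, <0 1 2>, <1 1 1>, <1 1 2>}
TSO∖claimed = {<0 1 2>}

missing: T0.r0=0 T0.r1=1 T1.r0=2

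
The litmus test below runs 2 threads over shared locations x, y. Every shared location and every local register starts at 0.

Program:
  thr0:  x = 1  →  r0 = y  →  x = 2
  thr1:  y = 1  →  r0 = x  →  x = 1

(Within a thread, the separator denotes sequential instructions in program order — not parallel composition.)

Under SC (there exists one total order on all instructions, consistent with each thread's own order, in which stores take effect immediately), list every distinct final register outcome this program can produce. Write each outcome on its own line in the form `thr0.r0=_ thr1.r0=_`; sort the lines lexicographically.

outcome vector order: (thr0.r0,thr1.r0)
|SC outcomes| = 5

thr0.r0=0 thr1.r0=1
thr0.r0=0 thr1.r0=2
thr0.r0=1 thr1.r0=0
thr0.r0=1 thr1.r0=1
thr0.r0=1 thr1.r0=2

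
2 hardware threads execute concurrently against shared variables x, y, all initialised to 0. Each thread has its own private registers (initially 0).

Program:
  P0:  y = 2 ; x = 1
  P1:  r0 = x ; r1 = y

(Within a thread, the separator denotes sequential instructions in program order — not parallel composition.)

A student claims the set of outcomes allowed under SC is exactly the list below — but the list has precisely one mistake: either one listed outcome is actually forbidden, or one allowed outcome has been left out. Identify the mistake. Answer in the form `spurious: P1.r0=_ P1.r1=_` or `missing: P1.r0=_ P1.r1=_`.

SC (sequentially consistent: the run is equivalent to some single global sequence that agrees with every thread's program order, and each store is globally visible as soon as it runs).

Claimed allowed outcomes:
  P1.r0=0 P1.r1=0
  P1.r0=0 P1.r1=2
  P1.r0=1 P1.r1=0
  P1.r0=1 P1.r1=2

spurious: P1.r0=1 P1.r1=0

outcome vector order: (P1.r0,P1.r1)
under SC → (0,0) (0,2) (1,2)
claimed∖SC = {(1,0)}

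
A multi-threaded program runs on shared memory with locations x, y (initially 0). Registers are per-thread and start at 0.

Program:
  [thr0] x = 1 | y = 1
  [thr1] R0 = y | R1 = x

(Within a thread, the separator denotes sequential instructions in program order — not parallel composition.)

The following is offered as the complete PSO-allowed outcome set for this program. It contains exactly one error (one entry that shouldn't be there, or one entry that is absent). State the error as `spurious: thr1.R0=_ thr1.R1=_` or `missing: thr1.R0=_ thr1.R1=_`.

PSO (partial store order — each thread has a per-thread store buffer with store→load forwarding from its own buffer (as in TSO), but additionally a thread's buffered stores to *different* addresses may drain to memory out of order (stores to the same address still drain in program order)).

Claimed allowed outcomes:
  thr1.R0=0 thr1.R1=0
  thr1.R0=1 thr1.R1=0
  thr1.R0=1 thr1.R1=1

outcome vector order: (thr1.R0,thr1.R1)
PSO (4): 0/0, 0/1, 1/0, 1/1
PSO∖claimed = {0/1}

missing: thr1.R0=0 thr1.R1=1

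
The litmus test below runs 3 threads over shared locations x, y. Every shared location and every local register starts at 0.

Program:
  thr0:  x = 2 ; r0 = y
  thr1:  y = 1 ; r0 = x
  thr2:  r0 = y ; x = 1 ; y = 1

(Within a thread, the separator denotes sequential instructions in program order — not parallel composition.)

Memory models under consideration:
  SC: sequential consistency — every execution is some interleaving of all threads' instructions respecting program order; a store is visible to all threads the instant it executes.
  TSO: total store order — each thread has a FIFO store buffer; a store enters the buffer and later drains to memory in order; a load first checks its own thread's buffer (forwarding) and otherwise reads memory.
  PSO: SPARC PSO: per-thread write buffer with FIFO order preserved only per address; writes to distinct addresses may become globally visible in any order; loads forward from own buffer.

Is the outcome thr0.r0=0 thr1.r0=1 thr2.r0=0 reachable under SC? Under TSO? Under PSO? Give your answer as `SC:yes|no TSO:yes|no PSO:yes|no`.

outcome vector order: (thr0.r0,thr1.r0,thr2.r0)
SC (10): 0/1/0, 0/1/1, 0/2/0, 0/2/1, 1/0/0, 1/0/1, 1/1/0, 1/1/1, 1/2/0, 1/2/1
TSO (12): 0/0/0, 0/0/1, 0/1/0, 0/1/1, 0/2/0, 0/2/1, 1/0/0, 1/0/1, 1/1/0, 1/1/1, 1/2/0, 1/2/1
PSO (12): 0/0/0, 0/0/1, 0/1/0, 0/1/1, 0/2/0, 0/2/1, 1/0/0, 1/0/1, 1/1/0, 1/1/1, 1/2/0, 1/2/1
target 0/1/0 ∈ {SC,TSO,PSO}

SC:yes TSO:yes PSO:yes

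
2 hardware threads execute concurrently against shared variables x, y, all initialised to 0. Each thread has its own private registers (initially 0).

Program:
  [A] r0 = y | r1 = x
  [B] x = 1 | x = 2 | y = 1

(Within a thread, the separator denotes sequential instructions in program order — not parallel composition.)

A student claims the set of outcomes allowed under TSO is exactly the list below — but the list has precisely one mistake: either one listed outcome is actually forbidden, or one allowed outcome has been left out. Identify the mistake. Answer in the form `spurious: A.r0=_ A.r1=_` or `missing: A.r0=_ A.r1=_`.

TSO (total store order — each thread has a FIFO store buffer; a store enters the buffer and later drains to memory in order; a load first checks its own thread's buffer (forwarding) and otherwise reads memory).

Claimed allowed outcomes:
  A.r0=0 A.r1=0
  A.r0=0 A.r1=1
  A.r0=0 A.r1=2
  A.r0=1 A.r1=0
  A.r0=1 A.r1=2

outcome vector order: (A.r0,A.r1)
TSO: 4 outcomes — {00; 01; 02; 12}
claimed∖TSO = {10}

spurious: A.r0=1 A.r1=0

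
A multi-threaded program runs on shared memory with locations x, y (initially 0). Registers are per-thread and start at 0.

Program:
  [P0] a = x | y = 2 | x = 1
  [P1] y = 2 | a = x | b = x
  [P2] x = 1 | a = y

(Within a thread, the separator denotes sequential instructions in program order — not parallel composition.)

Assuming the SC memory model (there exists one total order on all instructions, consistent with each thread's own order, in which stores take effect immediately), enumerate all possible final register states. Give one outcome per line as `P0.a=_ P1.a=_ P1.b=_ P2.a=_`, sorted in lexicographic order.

outcome vector order: (P0.a,P1.a,P1.b,P2.a)
|SC outcomes| = 8

P0.a=0 P1.a=0 P1.b=0 P2.a=2
P0.a=0 P1.a=0 P1.b=1 P2.a=2
P0.a=0 P1.a=1 P1.b=1 P2.a=0
P0.a=0 P1.a=1 P1.b=1 P2.a=2
P0.a=1 P1.a=0 P1.b=0 P2.a=2
P0.a=1 P1.a=0 P1.b=1 P2.a=2
P0.a=1 P1.a=1 P1.b=1 P2.a=0
P0.a=1 P1.a=1 P1.b=1 P2.a=2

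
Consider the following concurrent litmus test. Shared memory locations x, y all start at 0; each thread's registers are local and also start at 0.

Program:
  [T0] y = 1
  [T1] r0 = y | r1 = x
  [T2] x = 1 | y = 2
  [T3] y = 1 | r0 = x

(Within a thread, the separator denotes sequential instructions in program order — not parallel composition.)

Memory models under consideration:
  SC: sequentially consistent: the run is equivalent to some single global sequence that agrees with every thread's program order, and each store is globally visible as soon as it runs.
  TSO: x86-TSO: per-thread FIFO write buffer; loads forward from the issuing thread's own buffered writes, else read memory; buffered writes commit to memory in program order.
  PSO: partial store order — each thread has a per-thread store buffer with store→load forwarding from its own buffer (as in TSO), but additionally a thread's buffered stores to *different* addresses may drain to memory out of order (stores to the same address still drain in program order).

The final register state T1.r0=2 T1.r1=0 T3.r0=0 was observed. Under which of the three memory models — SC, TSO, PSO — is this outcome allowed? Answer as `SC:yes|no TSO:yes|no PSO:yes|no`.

SC:no TSO:no PSO:yes

outcome vector order: (T1.r0,T1.r1,T3.r0)
[SC] allowed = {(0,0,0), (0,0,1), (0,1,0), (0,1,1), (1,0,0), (1,0,1), (1,1,0), (1,1,1), (2,1,0), (2,1,1)}
[TSO] allowed = {(0,0,0), (0,0,1), (0,1,0), (0,1,1), (1,0,0), (1,0,1), (1,1,0), (1,1,1), (2,1,0), (2,1,1)}
[PSO] allowed = {(0,0,0), (0,0,1), (0,1,0), (0,1,1), (1,0,0), (1,0,1), (1,1,0), (1,1,1), (2,0,0), (2,0,1), (2,1,0), (2,1,1)}
target (2,0,0) ∈ {PSO}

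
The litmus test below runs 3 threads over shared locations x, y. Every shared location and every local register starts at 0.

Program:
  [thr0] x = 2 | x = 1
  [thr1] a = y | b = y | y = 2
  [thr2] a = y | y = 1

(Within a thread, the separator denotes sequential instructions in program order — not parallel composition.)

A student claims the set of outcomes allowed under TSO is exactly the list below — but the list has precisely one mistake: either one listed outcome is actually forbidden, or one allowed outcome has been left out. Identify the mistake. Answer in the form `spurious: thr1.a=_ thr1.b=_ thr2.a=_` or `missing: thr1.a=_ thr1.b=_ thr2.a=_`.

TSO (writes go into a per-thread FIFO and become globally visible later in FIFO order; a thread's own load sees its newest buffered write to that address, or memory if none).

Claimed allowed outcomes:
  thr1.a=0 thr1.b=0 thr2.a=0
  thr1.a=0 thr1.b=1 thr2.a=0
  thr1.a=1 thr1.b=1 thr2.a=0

outcome vector order: (thr1.a,thr1.b,thr2.a)
TSO (4): 0/0/0 0/0/2 0/1/0 1/1/0
TSO∖claimed = {0/0/2}

missing: thr1.a=0 thr1.b=0 thr2.a=2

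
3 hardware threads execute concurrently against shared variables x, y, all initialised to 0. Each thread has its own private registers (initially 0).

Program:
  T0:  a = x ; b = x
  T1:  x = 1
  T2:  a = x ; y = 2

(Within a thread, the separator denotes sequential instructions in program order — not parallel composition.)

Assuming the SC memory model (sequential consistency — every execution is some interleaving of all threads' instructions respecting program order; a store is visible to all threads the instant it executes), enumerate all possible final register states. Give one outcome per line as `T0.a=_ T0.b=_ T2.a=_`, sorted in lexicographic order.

T0.a=0 T0.b=0 T2.a=0
T0.a=0 T0.b=0 T2.a=1
T0.a=0 T0.b=1 T2.a=0
T0.a=0 T0.b=1 T2.a=1
T0.a=1 T0.b=1 T2.a=0
T0.a=1 T0.b=1 T2.a=1

outcome vector order: (T0.a,T0.b,T2.a)
|SC outcomes| = 6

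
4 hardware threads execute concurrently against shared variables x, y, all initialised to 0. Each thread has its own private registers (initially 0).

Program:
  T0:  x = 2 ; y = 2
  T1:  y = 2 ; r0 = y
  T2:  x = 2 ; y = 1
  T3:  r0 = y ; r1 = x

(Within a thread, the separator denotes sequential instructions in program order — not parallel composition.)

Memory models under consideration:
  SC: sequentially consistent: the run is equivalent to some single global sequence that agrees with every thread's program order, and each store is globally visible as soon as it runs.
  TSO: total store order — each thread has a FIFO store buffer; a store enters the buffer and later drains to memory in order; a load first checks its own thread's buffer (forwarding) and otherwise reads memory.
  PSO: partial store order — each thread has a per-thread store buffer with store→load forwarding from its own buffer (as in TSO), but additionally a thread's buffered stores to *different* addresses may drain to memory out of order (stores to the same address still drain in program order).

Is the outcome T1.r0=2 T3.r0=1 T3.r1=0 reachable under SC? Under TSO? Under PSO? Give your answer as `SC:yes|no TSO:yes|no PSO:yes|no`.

outcome vector order: (T1.r0,T3.r0,T3.r1)
SC (10): 1/0/0, 1/0/2, 1/1/2, 1/2/0, 1/2/2, 2/0/0, 2/0/2, 2/1/2, 2/2/0, 2/2/2
TSO (10): 1/0/0, 1/0/2, 1/1/2, 1/2/0, 1/2/2, 2/0/0, 2/0/2, 2/1/2, 2/2/0, 2/2/2
PSO (12): 1/0/0, 1/0/2, 1/1/0, 1/1/2, 1/2/0, 1/2/2, 2/0/0, 2/0/2, 2/1/0, 2/1/2, 2/2/0, 2/2/2
target 2/1/0 ∈ {PSO}

SC:no TSO:no PSO:yes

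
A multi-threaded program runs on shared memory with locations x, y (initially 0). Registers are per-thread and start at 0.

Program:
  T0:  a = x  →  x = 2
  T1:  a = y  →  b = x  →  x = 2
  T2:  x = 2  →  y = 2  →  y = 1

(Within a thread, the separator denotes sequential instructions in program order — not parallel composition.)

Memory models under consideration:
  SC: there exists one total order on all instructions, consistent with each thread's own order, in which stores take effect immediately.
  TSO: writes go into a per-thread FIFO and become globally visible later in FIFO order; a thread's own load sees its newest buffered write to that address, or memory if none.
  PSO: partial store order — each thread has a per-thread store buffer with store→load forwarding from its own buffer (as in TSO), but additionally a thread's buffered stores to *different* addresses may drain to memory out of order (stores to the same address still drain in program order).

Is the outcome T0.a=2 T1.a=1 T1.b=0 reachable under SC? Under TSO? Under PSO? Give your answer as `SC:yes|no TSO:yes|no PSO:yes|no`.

outcome vector order: (T0.a,T1.a,T1.b)
SC (8): 0/0/0; 0/0/2; 0/1/2; 0/2/2; 2/0/0; 2/0/2; 2/1/2; 2/2/2
TSO (8): 0/0/0; 0/0/2; 0/1/2; 0/2/2; 2/0/0; 2/0/2; 2/1/2; 2/2/2
PSO (12): 0/0/0; 0/0/2; 0/1/0; 0/1/2; 0/2/0; 0/2/2; 2/0/0; 2/0/2; 2/1/0; 2/1/2; 2/2/0; 2/2/2
target 2/1/0 ∈ {PSO}

SC:no TSO:no PSO:yes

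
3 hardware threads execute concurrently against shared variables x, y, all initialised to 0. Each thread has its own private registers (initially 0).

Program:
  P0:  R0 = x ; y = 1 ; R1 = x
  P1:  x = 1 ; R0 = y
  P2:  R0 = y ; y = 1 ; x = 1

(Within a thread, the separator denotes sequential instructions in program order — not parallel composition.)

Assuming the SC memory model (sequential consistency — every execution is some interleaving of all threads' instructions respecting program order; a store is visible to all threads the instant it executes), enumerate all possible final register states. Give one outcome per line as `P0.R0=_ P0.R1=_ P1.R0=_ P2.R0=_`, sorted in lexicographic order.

outcome vector order: (P0.R0,P0.R1,P1.R0,P2.R0)
|SC outcomes| = 10

P0.R0=0 P0.R1=0 P1.R0=1 P2.R0=0
P0.R0=0 P0.R1=0 P1.R0=1 P2.R0=1
P0.R0=0 P0.R1=1 P1.R0=0 P2.R0=0
P0.R0=0 P0.R1=1 P1.R0=0 P2.R0=1
P0.R0=0 P0.R1=1 P1.R0=1 P2.R0=0
P0.R0=0 P0.R1=1 P1.R0=1 P2.R0=1
P0.R0=1 P0.R1=1 P1.R0=0 P2.R0=0
P0.R0=1 P0.R1=1 P1.R0=0 P2.R0=1
P0.R0=1 P0.R1=1 P1.R0=1 P2.R0=0
P0.R0=1 P0.R1=1 P1.R0=1 P2.R0=1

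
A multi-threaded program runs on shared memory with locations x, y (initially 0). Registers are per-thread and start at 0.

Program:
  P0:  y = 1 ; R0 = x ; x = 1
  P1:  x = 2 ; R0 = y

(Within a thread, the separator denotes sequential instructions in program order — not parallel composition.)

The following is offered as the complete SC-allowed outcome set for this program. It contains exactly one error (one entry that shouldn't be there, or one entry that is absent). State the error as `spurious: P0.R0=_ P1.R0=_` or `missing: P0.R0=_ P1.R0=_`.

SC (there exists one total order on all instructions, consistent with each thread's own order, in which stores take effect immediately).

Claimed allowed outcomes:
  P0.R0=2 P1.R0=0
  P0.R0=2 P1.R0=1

outcome vector order: (P0.R0,P1.R0)
under SC → 01; 20; 21
SC∖claimed = {01}

missing: P0.R0=0 P1.R0=1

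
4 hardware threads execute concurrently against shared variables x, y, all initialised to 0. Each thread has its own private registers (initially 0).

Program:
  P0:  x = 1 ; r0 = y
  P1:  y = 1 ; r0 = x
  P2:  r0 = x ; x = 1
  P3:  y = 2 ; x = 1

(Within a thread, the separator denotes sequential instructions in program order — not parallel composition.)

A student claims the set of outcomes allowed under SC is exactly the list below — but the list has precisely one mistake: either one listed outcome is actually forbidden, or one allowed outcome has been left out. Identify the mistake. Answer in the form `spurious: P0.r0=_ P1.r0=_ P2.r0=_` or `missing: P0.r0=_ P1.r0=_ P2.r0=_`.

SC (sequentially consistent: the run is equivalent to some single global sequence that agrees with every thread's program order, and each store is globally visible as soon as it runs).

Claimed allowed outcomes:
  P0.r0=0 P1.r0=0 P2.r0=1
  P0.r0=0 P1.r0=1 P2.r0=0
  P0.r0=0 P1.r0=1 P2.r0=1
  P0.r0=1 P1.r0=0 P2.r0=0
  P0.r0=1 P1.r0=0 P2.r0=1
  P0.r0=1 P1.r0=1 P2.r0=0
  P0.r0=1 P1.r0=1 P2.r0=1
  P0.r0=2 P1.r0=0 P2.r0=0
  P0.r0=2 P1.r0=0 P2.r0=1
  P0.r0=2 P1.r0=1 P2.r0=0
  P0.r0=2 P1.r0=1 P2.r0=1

spurious: P0.r0=0 P1.r0=0 P2.r0=1

outcome vector order: (P0.r0,P1.r0,P2.r0)
under SC → 010, 011, 100, 101, 110, 111, 200, 201, 210, 211
claimed∖SC = {001}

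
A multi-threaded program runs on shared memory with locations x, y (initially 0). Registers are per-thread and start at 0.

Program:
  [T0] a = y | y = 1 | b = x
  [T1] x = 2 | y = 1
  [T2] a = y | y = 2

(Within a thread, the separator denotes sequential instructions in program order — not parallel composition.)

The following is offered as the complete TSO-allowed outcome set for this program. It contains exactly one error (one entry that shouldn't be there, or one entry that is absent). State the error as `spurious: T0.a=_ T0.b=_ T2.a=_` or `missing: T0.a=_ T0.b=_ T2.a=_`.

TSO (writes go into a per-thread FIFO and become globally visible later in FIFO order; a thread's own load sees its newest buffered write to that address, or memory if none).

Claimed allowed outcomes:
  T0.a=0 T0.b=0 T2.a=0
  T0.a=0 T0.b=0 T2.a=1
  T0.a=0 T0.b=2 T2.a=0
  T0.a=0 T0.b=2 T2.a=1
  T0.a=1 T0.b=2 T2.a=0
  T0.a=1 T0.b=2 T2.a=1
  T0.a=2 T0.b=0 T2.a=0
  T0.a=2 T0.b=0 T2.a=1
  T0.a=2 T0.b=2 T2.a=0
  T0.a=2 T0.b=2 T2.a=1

spurious: T0.a=2 T0.b=0 T2.a=1

outcome vector order: (T0.a,T0.b,T2.a)
TSO (9): 0/0/0; 0/0/1; 0/2/0; 0/2/1; 1/2/0; 1/2/1; 2/0/0; 2/2/0; 2/2/1
claimed∖TSO = {2/0/1}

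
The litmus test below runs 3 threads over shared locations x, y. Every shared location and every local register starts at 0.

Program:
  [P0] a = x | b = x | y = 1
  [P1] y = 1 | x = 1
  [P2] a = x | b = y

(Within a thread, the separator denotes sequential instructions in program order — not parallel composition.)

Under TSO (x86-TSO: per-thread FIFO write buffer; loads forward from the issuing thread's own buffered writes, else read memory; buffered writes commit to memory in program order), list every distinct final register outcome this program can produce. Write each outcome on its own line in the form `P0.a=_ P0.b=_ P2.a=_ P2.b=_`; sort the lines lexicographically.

P0.a=0 P0.b=0 P2.a=0 P2.b=0
P0.a=0 P0.b=0 P2.a=0 P2.b=1
P0.a=0 P0.b=0 P2.a=1 P2.b=1
P0.a=0 P0.b=1 P2.a=0 P2.b=0
P0.a=0 P0.b=1 P2.a=0 P2.b=1
P0.a=0 P0.b=1 P2.a=1 P2.b=1
P0.a=1 P0.b=1 P2.a=0 P2.b=0
P0.a=1 P0.b=1 P2.a=0 P2.b=1
P0.a=1 P0.b=1 P2.a=1 P2.b=1

outcome vector order: (P0.a,P0.b,P2.a,P2.b)
|TSO outcomes| = 9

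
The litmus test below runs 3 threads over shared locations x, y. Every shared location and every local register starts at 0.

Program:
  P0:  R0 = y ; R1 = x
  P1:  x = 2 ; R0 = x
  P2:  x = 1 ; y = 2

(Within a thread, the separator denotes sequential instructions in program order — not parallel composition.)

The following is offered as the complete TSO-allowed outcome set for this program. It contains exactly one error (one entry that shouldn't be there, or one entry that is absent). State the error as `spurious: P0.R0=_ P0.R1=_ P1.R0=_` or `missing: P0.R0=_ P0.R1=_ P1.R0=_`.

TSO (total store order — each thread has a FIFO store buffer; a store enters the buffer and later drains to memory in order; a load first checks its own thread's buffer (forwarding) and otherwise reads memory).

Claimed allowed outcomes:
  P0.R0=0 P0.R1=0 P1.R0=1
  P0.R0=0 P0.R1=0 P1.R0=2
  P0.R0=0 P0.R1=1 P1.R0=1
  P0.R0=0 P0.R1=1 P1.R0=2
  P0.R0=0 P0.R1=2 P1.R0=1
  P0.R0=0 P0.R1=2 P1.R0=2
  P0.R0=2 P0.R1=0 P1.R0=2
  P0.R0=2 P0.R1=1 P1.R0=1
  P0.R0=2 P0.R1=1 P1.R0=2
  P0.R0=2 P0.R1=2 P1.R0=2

outcome vector order: (P0.R0,P0.R1,P1.R0)
under TSO → (0,0,1) (0,0,2) (0,1,1) (0,1,2) (0,2,1) (0,2,2) (2,1,1) (2,1,2) (2,2,2)
claimed∖TSO = {(2,0,2)}

spurious: P0.R0=2 P0.R1=0 P1.R0=2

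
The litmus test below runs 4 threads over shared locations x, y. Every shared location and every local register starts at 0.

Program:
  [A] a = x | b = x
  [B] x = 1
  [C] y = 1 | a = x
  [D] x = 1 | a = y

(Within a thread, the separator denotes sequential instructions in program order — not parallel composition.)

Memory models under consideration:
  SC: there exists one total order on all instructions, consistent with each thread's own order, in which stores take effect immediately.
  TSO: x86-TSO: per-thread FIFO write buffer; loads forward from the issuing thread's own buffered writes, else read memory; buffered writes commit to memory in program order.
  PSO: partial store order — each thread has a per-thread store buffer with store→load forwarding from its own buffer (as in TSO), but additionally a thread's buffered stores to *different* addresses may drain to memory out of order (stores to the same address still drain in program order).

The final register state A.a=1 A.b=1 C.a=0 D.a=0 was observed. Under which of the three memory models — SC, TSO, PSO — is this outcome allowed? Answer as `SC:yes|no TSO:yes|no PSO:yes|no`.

SC:no TSO:yes PSO:yes

outcome vector order: (A.a,A.b,C.a,D.a)
SC: 9 outcomes — {(0,0,0,1) (0,0,1,0) (0,0,1,1) (0,1,0,1) (0,1,1,0) (0,1,1,1) (1,1,0,1) (1,1,1,0) (1,1,1,1)}
TSO: 12 outcomes — {(0,0,0,0) (0,0,0,1) (0,0,1,0) (0,0,1,1) (0,1,0,0) (0,1,0,1) (0,1,1,0) (0,1,1,1) (1,1,0,0) (1,1,0,1) (1,1,1,0) (1,1,1,1)}
PSO: 12 outcomes — {(0,0,0,0) (0,0,0,1) (0,0,1,0) (0,0,1,1) (0,1,0,0) (0,1,0,1) (0,1,1,0) (0,1,1,1) (1,1,0,0) (1,1,0,1) (1,1,1,0) (1,1,1,1)}
target (1,1,0,0) ∈ {TSO,PSO}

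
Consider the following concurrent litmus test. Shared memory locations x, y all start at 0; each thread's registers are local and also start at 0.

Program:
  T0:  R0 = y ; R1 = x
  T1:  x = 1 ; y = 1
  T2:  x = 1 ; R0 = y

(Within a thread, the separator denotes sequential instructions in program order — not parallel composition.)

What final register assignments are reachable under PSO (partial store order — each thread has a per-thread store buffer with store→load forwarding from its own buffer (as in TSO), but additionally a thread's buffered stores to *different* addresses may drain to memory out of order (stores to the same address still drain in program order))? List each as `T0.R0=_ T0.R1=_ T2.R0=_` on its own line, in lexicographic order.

T0.R0=0 T0.R1=0 T2.R0=0
T0.R0=0 T0.R1=0 T2.R0=1
T0.R0=0 T0.R1=1 T2.R0=0
T0.R0=0 T0.R1=1 T2.R0=1
T0.R0=1 T0.R1=0 T2.R0=0
T0.R0=1 T0.R1=0 T2.R0=1
T0.R0=1 T0.R1=1 T2.R0=0
T0.R0=1 T0.R1=1 T2.R0=1

outcome vector order: (T0.R0,T0.R1,T2.R0)
|PSO outcomes| = 8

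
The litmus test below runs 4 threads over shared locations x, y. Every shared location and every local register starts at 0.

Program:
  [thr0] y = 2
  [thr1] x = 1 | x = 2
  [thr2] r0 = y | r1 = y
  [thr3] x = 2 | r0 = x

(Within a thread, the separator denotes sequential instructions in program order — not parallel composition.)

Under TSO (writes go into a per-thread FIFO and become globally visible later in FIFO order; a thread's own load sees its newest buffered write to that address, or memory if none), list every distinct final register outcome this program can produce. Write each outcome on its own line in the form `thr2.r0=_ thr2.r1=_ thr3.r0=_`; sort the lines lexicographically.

thr2.r0=0 thr2.r1=0 thr3.r0=1
thr2.r0=0 thr2.r1=0 thr3.r0=2
thr2.r0=0 thr2.r1=2 thr3.r0=1
thr2.r0=0 thr2.r1=2 thr3.r0=2
thr2.r0=2 thr2.r1=2 thr3.r0=1
thr2.r0=2 thr2.r1=2 thr3.r0=2

outcome vector order: (thr2.r0,thr2.r1,thr3.r0)
|TSO outcomes| = 6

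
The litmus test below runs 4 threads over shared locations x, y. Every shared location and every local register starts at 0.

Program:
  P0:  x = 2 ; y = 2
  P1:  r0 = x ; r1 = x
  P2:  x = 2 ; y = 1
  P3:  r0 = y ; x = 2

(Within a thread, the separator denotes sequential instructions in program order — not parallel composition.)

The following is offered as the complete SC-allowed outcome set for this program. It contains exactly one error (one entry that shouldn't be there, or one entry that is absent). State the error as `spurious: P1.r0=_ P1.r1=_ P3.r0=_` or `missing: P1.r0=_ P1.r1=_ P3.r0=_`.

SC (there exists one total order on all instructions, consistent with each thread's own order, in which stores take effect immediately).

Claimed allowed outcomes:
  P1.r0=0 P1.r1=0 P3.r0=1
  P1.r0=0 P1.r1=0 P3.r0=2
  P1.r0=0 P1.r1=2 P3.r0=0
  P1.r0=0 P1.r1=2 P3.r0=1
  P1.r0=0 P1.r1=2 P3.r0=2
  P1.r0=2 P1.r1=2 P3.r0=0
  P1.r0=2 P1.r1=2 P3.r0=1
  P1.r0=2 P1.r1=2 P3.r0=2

outcome vector order: (P1.r0,P1.r1,P3.r0)
SC (9): <0 0 0>, <0 0 1>, <0 0 2>, <0 2 0>, <0 2 1>, <0 2 2>, <2 2 0>, <2 2 1>, <2 2 2>
SC∖claimed = {<0 0 0>}

missing: P1.r0=0 P1.r1=0 P3.r0=0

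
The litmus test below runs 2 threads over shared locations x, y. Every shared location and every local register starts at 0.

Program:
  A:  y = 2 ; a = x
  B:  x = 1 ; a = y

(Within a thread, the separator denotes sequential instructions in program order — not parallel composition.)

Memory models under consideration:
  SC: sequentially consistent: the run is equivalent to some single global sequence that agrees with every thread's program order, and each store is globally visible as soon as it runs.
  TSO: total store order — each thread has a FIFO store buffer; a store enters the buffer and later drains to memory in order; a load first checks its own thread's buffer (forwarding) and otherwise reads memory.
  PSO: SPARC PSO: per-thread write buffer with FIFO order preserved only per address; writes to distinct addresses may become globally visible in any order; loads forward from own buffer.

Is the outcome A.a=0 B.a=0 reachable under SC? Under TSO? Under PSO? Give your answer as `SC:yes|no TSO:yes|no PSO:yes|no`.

outcome vector order: (A.a,B.a)
SC (3): (0,2), (1,0), (1,2)
TSO (4): (0,0), (0,2), (1,0), (1,2)
PSO (4): (0,0), (0,2), (1,0), (1,2)
target (0,0) ∈ {TSO,PSO}

SC:no TSO:yes PSO:yes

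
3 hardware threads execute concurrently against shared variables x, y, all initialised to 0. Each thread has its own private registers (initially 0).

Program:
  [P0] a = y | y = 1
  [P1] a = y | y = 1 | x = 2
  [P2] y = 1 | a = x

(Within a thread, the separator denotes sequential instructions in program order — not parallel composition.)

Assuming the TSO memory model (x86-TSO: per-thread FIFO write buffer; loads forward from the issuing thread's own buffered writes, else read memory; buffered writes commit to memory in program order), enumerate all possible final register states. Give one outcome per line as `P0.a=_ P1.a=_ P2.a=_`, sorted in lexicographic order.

outcome vector order: (P0.a,P1.a,P2.a)
|TSO outcomes| = 8

P0.a=0 P1.a=0 P2.a=0
P0.a=0 P1.a=0 P2.a=2
P0.a=0 P1.a=1 P2.a=0
P0.a=0 P1.a=1 P2.a=2
P0.a=1 P1.a=0 P2.a=0
P0.a=1 P1.a=0 P2.a=2
P0.a=1 P1.a=1 P2.a=0
P0.a=1 P1.a=1 P2.a=2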